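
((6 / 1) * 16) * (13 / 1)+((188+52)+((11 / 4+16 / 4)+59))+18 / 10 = 31111/20 = 1555.55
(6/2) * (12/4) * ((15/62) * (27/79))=3645/4898 = 0.74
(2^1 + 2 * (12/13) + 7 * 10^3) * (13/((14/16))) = 104057.14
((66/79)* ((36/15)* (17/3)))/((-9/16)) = -23936/1185 = -20.20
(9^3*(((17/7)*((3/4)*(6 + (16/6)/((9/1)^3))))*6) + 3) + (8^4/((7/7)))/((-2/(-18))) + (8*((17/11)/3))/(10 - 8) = 19565648/231 = 84699.77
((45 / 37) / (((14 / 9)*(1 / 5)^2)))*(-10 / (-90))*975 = 1096875/518 = 2117.52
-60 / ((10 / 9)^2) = -243/5 = -48.60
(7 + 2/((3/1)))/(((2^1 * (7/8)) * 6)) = 46/63 = 0.73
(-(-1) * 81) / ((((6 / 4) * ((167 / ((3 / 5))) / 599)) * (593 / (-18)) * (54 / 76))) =-2458296/495155 = -4.96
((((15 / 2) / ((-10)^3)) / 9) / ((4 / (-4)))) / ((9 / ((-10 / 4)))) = -1/4320 = 0.00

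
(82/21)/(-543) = -82/11403 = -0.01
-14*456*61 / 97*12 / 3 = -1557696/97 = -16058.72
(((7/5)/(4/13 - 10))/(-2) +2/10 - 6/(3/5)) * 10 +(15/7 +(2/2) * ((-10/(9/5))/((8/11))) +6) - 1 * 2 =-8297/84 = -98.77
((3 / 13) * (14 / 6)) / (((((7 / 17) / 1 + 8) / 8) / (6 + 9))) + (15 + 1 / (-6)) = 22.51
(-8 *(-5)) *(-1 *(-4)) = 160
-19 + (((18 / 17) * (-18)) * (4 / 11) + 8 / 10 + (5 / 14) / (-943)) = -310212069/12343870 = -25.13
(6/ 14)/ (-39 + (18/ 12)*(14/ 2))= -2/133 = -0.02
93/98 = 0.95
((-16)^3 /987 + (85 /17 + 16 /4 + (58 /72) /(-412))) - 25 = -98335813/4879728 = -20.15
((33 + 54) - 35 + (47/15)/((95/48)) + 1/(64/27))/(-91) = -1641753/2766400 = -0.59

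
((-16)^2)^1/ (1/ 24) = 6144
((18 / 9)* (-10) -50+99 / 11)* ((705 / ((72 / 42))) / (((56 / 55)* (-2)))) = 788425/64 = 12319.14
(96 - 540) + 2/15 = -6658/15 = -443.87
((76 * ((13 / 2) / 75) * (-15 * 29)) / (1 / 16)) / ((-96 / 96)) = 229216/5 = 45843.20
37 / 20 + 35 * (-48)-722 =-48003/20 = -2400.15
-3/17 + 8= 133/17 = 7.82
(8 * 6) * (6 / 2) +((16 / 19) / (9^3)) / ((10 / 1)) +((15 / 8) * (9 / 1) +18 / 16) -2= 160.00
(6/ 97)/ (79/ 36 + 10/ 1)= 216/42583 = 0.01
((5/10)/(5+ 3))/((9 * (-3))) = -1/432 = 0.00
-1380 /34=-690/17 = -40.59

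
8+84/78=118/13 = 9.08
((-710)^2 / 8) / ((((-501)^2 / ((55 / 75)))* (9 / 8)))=1109020/6777027 = 0.16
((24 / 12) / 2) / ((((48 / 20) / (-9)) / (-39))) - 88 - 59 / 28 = 393/7 = 56.14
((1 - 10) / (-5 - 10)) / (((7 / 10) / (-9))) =-54/7 = -7.71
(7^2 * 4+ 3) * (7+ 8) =2985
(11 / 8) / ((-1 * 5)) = -11/40 = -0.28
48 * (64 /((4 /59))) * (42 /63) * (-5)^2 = 755200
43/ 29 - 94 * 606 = -1651913/29 = -56962.52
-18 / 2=-9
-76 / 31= -2.45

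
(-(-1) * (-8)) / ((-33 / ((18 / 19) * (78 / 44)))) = 936/2299 = 0.41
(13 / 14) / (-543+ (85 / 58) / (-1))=-377/221053 = 0.00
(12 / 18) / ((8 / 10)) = 5/6 = 0.83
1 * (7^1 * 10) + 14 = 84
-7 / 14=-1/2 = -0.50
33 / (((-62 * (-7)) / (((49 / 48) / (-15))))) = -77/14880 = -0.01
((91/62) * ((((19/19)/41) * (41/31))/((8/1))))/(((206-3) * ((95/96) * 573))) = 26/505683005 = 0.00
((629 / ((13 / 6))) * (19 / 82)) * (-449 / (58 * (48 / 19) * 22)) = -101953981/10881728 = -9.37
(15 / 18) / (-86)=-5/516 = -0.01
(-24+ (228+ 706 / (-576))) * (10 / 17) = 291995/2448 = 119.28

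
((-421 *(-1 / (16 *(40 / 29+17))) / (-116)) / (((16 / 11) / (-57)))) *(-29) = -7655043/545792 = -14.03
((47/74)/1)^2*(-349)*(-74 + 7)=9432.62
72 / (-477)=-8/53 = -0.15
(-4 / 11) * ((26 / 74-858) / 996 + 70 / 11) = -2230577/1114773 = -2.00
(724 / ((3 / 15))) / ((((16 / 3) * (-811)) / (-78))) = 105885/1622 = 65.28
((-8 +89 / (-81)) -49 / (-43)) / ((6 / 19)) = -263359/10449 = -25.20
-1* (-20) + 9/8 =169/8 = 21.12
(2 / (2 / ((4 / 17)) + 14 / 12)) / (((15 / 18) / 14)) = 504/145 = 3.48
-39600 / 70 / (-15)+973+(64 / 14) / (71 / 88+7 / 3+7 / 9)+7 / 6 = 18860923/18618 = 1013.05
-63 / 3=-21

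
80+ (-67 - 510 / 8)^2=274809/16 = 17175.56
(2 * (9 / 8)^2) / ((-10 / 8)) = -81/40 = -2.02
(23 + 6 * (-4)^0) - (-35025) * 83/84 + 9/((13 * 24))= 25215783/728 = 34637.06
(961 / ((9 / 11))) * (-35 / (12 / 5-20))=168175/72 = 2335.76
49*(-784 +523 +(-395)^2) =7632436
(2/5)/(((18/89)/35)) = 623/9 = 69.22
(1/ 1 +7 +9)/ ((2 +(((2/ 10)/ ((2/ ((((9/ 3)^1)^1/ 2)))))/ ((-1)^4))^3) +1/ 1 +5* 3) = 136000/144027 = 0.94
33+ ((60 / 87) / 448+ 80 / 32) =35.50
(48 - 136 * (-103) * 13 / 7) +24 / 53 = 9669488/371 = 26063.31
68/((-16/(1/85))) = -1/20 = -0.05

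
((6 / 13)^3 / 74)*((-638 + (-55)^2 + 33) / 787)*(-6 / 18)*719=-62639280/63974443 = -0.98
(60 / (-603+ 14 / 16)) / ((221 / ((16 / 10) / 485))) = -768/516310145 = 0.00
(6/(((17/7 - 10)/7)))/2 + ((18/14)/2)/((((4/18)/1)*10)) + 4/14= -4661/2120 = -2.20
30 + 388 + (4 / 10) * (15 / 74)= 15469/37 = 418.08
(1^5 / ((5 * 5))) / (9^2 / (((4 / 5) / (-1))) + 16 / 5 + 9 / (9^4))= -2916/7147745 = 0.00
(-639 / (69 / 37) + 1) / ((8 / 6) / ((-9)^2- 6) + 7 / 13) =-22984650/37421 = -614.22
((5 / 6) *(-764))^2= 3648100/9 = 405344.44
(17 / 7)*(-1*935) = -15895/7 = -2270.71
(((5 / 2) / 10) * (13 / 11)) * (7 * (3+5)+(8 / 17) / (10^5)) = 154700013/9350000 = 16.55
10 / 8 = 5/4 = 1.25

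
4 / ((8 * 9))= 1/18 = 0.06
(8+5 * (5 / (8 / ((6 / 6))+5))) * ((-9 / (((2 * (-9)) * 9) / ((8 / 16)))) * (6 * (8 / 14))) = 86/91 = 0.95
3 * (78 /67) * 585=136890/67 = 2043.13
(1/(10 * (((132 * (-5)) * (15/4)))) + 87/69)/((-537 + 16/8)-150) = -717727/389936250 = 0.00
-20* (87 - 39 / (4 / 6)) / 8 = -285/4 = -71.25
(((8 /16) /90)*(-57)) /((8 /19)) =-361/480 = -0.75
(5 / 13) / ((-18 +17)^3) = -0.38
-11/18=-0.61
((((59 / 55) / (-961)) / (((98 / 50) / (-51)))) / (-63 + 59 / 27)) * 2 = -406215/425260759 = 0.00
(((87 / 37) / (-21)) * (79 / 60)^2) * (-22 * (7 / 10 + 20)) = 45790217/518000 = 88.40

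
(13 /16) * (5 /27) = 0.15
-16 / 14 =-8/7 = -1.14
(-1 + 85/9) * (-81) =-684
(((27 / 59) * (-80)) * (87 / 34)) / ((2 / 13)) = -610740/1003 = -608.91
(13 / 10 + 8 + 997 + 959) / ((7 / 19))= 373407/70 = 5334.39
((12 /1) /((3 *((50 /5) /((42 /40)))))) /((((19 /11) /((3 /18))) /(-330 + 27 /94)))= -2386461/178600 = -13.36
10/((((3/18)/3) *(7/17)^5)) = 255574260/16807 = 15206.42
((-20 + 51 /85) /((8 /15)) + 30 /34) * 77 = -371679/136 = -2732.93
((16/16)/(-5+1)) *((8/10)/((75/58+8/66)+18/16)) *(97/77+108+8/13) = -15309912/1769131 = -8.65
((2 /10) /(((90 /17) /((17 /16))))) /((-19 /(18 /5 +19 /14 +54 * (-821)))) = 896776537/9576000 = 93.65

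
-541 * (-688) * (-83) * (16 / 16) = -30893264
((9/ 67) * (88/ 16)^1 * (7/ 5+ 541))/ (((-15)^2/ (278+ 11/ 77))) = 29041452/58625 = 495.38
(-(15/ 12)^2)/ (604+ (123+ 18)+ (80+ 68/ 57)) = -1425/753488 = 0.00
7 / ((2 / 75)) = 525/2 = 262.50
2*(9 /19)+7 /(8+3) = 331/209 = 1.58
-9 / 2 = -4.50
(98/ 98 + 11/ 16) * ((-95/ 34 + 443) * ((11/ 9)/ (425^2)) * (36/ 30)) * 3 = 0.02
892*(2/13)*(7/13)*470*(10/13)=58693600/2197 = 26715.34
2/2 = 1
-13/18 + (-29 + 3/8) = -2113/72 = -29.35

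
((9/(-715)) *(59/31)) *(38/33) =-6726/243815 = -0.03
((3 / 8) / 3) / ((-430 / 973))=-0.28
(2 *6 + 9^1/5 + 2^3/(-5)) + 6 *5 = 211/5 = 42.20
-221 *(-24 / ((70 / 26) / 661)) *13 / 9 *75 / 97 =987507560/679 = 1454355.76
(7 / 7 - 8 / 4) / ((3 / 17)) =-17/3 = -5.67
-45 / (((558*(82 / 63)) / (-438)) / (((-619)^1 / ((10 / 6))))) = -25621029/2542 = -10079.08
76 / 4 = 19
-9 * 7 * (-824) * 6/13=311472/13 = 23959.38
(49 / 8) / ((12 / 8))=49/12 = 4.08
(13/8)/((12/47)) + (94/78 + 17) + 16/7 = 78203/2912 = 26.86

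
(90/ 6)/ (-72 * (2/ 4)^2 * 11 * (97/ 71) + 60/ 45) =-3195/57334 = -0.06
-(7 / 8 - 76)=601/8 = 75.12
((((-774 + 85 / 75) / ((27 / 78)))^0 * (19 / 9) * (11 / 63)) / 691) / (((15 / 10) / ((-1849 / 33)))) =-70262/3526173 = -0.02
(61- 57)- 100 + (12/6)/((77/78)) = -7236/77 = -93.97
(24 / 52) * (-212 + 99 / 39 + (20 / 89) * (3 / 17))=-24714714/255697 = -96.66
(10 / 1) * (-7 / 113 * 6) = -420/113 = -3.72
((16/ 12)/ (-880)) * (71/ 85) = -71/56100 = 0.00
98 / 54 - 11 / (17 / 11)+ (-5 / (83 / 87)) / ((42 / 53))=-6355723/533358 = -11.92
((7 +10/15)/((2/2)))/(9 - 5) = 1.92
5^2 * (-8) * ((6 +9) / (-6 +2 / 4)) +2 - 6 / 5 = 30044/55 = 546.25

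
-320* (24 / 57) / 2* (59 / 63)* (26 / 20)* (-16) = 1570816/1197 = 1312.29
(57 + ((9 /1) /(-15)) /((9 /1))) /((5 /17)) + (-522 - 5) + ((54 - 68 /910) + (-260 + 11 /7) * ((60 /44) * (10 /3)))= -109172317/75075 = -1454.18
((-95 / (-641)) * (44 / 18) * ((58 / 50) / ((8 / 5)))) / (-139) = -6061/3207564 = 0.00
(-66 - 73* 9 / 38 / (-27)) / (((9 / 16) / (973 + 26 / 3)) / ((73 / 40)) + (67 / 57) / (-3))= 50584839/302999 = 166.95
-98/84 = -7/6 = -1.17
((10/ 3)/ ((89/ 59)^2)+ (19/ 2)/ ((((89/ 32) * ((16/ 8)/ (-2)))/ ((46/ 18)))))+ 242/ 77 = -2056648/499023 = -4.12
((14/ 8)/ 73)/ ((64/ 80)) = 35/1168 = 0.03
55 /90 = 11/18 = 0.61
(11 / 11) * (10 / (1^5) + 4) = 14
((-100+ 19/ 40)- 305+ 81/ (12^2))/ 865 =-32317/69200 = -0.47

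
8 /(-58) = -4/29 = -0.14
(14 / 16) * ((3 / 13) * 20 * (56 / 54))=490/117 = 4.19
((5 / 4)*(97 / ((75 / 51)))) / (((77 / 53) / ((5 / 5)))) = 87397/1540 = 56.75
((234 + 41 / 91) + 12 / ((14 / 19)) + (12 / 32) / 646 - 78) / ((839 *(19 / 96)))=487416390/468553813 = 1.04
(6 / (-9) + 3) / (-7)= -1/3 = -0.33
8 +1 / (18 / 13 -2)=51/8 = 6.38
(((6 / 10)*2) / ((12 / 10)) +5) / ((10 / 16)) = 48/5 = 9.60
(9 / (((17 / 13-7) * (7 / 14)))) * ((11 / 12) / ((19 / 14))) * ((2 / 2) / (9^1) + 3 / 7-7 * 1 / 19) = -29315/80142 = -0.37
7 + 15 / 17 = 134/17 = 7.88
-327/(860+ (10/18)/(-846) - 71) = -2489778/6007441 = -0.41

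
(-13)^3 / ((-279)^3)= 2197/21717639 = 0.00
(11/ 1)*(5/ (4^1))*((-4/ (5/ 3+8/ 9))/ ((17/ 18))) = -8910/391 = -22.79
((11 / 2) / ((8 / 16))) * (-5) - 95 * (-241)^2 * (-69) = 380720900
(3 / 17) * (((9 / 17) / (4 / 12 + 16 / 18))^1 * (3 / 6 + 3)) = 1701/6358 = 0.27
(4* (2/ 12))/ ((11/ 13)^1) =26/33 = 0.79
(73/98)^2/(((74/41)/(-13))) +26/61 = -154783681/43352456 = -3.57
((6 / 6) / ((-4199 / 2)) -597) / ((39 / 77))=-193023985/163761 = -1178.69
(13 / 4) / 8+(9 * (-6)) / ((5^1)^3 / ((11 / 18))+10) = 1459/9440 = 0.15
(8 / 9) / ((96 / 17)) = 17/108 = 0.16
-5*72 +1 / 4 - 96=-1823/4 = -455.75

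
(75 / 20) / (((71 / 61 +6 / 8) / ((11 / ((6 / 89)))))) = 319.69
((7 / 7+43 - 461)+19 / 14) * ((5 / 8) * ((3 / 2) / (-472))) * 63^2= 49490595/15104 = 3276.65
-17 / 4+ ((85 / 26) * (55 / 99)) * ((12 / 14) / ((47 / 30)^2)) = -2907323/804076 = -3.62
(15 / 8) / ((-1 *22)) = -15/176 = -0.09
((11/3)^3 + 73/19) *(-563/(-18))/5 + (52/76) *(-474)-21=-59585/4617 = -12.91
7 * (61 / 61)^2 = 7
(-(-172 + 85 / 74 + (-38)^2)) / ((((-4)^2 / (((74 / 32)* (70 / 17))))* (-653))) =3297455/2841856 = 1.16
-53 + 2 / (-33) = -1751/33 = -53.06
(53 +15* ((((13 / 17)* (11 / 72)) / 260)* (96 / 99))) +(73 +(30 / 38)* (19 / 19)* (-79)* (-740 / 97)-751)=-42069332/281979 = -149.19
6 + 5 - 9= 2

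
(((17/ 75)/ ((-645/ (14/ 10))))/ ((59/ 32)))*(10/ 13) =-7616/37103625 = 0.00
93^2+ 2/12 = 51895/6 = 8649.17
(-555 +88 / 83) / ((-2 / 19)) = 873563/166 = 5262.43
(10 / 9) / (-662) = -5/2979 = 0.00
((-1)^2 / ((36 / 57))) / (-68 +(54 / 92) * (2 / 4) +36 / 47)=-20539/868353 = -0.02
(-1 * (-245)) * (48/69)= 3920/23 = 170.43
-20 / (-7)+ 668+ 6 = 4738/7 = 676.86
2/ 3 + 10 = 32/3 = 10.67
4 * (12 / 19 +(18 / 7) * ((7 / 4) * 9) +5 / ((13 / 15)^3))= 8150322/41743 = 195.25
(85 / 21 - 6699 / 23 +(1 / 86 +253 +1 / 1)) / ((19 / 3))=-5.24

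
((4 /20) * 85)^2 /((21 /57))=5491/7 = 784.43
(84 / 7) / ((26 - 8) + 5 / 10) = 24/37 = 0.65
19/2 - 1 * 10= -1/2 = -0.50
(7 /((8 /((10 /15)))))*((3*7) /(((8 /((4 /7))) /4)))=7/2 = 3.50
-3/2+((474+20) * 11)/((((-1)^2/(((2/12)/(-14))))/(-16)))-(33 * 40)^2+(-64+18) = -73139323/42 = -1741412.45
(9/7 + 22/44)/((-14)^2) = 25/2744 = 0.01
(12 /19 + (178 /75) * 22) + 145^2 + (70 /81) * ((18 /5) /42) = 270324311/12825 = 21077.92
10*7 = 70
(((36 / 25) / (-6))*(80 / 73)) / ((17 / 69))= -6624/6205 = -1.07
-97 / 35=-2.77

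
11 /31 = 0.35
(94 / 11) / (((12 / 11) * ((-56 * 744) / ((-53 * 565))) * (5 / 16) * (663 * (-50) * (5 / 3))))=-281483/863226000 = 0.00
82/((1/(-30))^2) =73800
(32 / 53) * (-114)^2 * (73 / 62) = 15179328/1643 = 9238.79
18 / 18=1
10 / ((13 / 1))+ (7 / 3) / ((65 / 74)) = 668/195 = 3.43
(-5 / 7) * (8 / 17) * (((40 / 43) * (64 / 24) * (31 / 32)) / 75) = -496/46053 = -0.01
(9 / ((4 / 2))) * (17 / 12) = 51/8 = 6.38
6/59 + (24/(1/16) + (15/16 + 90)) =448437/944 = 475.04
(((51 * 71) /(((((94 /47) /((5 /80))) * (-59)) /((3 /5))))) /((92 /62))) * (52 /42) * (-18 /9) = 1459263/759920 = 1.92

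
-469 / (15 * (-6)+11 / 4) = 1876/349 = 5.38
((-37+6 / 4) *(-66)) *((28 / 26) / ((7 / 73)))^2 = 49943388/169 = 295523.01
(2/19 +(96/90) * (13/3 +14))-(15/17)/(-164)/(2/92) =4745623/238374 = 19.91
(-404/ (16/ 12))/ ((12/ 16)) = -404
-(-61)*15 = 915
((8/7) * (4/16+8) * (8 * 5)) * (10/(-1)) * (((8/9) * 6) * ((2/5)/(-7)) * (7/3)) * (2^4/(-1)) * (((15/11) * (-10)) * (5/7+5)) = 163840000/49 = 3343673.47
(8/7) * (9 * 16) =1152/7 = 164.57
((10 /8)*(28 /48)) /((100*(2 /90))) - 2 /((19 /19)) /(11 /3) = -153/704 = -0.22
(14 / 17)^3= 2744/4913 = 0.56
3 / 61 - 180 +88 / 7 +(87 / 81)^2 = -51743252/311283 = -166.23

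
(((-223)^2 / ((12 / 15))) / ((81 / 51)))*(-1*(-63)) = 2465729.58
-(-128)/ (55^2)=128/3025 = 0.04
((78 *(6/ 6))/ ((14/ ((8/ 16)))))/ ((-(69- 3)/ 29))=-377/308 = -1.22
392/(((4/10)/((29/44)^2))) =425.71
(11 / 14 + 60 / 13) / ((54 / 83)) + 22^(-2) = 8.30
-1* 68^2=-4624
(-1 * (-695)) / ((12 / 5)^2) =17375/144 = 120.66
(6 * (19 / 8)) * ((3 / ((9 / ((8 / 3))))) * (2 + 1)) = 38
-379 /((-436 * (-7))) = -379/3052 = -0.12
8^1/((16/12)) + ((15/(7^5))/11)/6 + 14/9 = 25143317/3327786 = 7.56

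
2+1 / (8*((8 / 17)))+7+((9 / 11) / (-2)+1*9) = 12571/704 = 17.86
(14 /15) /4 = 0.23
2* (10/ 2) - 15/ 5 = 7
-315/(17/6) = -1890/17 = -111.18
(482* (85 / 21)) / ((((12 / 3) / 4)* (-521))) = -40970/10941 = -3.74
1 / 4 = 0.25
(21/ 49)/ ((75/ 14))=2/25 = 0.08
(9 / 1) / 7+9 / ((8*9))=79/56 = 1.41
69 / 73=0.95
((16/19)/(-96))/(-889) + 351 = 35572447/101346 = 351.00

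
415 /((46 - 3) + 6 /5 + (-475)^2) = 2075/1128346 = 0.00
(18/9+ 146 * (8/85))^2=1790244/7225 = 247.78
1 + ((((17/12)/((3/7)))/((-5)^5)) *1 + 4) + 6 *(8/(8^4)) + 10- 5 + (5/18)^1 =8230751/800000 = 10.29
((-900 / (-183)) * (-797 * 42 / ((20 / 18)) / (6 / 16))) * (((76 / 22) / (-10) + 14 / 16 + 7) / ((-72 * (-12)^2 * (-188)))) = -18483227/12110208 = -1.53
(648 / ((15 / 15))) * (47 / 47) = 648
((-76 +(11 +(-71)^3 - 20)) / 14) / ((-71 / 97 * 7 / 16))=277804896/3479 = 79851.94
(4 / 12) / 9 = 1/27 = 0.04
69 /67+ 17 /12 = 1967/804 = 2.45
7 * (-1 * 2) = -14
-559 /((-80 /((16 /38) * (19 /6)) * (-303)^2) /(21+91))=15652/1377135 = 0.01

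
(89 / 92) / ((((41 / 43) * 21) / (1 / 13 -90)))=-639109/147108 = -4.34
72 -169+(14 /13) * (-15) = -1471/13 = -113.15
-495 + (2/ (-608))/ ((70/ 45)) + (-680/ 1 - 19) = -5081673/4256 = -1194.00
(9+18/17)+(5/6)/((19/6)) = 3334/323 = 10.32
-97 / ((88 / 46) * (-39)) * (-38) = -49.40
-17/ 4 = -4.25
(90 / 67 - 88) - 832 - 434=-90628/67 = -1352.66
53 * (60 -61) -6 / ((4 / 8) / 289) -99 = -3620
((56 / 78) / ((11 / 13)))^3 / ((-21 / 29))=-90944/107811 = -0.84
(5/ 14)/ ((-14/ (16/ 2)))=-10/49 = -0.20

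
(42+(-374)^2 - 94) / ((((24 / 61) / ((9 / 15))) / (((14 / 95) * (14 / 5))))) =208966968/2375 = 87986.09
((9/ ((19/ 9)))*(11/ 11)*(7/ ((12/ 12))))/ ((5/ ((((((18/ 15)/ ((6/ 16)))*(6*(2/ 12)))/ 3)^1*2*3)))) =18144/475 = 38.20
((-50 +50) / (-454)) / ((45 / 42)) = 0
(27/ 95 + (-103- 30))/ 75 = -12608/7125 = -1.77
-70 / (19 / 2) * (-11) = 1540/19 = 81.05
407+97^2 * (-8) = -74865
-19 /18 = -1.06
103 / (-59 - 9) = -103/68 = -1.51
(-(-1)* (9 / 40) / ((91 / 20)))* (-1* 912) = -4104/91 = -45.10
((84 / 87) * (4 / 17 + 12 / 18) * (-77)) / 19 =-99176/28101 = -3.53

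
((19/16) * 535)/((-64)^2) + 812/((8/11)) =73181109/65536 = 1116.66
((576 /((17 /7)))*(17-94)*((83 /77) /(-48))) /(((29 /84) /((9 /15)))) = 1756944/2465 = 712.76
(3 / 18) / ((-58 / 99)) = -33/116 = -0.28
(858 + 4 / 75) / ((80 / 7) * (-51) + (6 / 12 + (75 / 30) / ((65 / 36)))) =-11712428/7930275 = -1.48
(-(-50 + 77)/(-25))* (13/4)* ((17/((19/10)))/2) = 5967/380 = 15.70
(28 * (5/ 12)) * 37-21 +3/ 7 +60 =9893/21 = 471.10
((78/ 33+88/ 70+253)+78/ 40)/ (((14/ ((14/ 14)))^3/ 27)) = 10751373/4225760 = 2.54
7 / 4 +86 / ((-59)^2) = 24711/13924 = 1.77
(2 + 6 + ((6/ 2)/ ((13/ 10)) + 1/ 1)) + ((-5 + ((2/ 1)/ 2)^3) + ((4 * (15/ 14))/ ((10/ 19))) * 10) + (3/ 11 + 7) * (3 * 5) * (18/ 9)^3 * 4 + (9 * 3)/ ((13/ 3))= 3589462/1001 = 3585.88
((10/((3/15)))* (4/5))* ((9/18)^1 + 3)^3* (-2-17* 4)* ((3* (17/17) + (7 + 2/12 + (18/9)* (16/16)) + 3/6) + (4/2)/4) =-4741975/3 = -1580658.33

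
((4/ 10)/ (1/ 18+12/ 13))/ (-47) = -468/53815 = -0.01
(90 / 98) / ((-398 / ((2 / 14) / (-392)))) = 45/53513488 = 0.00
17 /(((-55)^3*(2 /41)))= -697/332750 = 0.00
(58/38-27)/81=-484/1539 = -0.31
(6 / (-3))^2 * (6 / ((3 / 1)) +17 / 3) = 92/3 = 30.67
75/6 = 25/2 = 12.50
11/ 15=0.73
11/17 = 0.65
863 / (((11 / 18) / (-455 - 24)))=-7440786/11 = -676435.09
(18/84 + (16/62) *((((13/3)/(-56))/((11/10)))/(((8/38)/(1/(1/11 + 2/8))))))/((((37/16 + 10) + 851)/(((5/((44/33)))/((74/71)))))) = -53605/332713731 = 0.00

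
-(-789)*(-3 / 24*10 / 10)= -789/8 = -98.62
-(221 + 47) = -268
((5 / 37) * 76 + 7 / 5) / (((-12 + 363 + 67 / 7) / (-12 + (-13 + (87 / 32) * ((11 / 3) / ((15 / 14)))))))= -56930671/112065600 = -0.51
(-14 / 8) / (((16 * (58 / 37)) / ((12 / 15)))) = -259/4640 = -0.06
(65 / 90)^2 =169/324 = 0.52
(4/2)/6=1/3 = 0.33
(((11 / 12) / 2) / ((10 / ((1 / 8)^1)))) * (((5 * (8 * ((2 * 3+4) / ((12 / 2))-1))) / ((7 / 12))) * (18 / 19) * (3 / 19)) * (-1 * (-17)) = 1683/2527 = 0.67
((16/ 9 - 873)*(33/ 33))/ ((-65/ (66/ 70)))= 12.64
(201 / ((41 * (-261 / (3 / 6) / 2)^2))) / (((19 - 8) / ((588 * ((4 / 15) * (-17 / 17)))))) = -52528/51204285 = 0.00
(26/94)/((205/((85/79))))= 221/152233 = 0.00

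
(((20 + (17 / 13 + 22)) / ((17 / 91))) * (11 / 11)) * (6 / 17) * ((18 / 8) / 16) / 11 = 106407/101728 = 1.05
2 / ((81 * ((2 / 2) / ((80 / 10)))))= 16/81 = 0.20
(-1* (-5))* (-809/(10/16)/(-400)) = 809/50 = 16.18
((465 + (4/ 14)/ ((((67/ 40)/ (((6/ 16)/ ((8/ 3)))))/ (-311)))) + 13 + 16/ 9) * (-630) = -39873065/134 = -297560.19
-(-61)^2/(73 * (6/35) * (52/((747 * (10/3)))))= -54047525/3796 = -14238.02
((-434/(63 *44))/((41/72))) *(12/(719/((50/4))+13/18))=-669600/11820259 = -0.06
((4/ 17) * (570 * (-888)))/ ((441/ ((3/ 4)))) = -168720/833 = -202.55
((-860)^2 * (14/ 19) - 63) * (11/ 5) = 113885233/95 = 1198791.93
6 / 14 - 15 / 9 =-26/21 = -1.24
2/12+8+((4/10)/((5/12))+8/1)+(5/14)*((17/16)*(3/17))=288853/16800 = 17.19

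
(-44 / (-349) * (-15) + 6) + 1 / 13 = 4.19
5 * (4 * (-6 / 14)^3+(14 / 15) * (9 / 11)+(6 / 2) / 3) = 27331/3773 = 7.24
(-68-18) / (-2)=43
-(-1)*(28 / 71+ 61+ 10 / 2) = 4714/71 = 66.39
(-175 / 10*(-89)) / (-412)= -3115/824 = -3.78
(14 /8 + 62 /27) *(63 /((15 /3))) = 3059/60 = 50.98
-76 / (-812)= 19/203 = 0.09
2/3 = 0.67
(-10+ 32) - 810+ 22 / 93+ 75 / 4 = -286073/372 = -769.01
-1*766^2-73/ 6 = -3520609/6 = -586768.17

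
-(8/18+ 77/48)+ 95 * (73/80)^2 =887659/11520 = 77.05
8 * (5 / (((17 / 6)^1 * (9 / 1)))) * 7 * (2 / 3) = 1120/153 = 7.32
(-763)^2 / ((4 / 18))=5239521/2 = 2619760.50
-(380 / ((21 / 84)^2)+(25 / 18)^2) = -1970545/324 = -6081.93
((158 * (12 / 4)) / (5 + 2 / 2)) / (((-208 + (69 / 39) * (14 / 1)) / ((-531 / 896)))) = 181779/711424 = 0.26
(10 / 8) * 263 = 1315/4 = 328.75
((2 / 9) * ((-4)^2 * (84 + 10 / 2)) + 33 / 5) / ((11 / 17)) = 247129/495 = 499.25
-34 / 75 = -0.45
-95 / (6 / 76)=-1203.33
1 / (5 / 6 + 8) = 6/53 = 0.11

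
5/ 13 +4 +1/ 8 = 469/104 = 4.51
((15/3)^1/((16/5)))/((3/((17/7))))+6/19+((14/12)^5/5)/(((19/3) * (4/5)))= 2297305/1378944 = 1.67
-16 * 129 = -2064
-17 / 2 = -8.50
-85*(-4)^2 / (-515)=272/103 = 2.64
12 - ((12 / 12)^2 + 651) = -640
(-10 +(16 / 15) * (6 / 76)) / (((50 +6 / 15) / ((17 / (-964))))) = 2669/769272 = 0.00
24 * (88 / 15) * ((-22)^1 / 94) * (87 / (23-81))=11616/235 = 49.43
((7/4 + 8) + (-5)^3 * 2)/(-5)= 961/20 = 48.05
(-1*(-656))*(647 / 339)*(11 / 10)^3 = 70614874/42375 = 1666.43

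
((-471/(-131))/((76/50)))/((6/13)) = 51025/9956 = 5.13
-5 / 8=-0.62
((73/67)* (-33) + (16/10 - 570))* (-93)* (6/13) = 25940.79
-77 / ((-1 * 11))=7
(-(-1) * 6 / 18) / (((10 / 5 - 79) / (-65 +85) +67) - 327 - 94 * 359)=-20/2040591 = 0.00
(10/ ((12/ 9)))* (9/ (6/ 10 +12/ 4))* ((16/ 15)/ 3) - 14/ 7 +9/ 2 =9.17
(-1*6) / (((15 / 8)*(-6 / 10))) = 5.33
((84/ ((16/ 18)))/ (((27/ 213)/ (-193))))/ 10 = -287763/20 = -14388.15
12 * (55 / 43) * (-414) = -273240/43 = -6354.42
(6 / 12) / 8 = 1/16 = 0.06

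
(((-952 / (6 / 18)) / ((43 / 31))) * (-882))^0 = 1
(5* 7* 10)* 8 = 2800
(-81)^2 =6561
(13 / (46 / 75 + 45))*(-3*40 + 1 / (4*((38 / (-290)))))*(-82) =370368375/129998 = 2849.03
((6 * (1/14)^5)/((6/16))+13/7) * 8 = 249708/16807 = 14.86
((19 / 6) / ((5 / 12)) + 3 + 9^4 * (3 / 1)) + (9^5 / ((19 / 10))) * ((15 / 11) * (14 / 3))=227251312/1045 = 217465.37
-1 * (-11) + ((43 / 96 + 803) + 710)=146347/96 = 1524.45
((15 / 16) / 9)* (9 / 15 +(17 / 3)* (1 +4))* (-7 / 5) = -1519/360 = -4.22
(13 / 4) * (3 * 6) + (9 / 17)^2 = 33975/578 = 58.78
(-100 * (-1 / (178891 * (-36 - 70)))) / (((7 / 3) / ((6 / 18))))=-50/66368561 = 0.00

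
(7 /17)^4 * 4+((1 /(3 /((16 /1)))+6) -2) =2367400/250563 = 9.45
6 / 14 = 0.43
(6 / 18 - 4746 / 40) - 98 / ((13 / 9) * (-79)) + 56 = -3787033/61620 = -61.46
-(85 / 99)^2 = -7225/9801 = -0.74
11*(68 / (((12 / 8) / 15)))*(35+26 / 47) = 12499080/47 = 265937.87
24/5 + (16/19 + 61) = 6331/95 = 66.64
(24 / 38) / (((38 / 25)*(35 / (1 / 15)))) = 2/2527 = 0.00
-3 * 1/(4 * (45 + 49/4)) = -3/229 = -0.01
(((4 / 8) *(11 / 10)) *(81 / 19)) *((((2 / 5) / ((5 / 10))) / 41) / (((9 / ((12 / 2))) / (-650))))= -15444/779 = -19.83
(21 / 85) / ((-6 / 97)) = -679/170 = -3.99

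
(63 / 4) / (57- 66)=-7/4 = -1.75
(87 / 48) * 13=377/16 = 23.56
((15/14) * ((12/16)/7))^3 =91125/60236288 = 0.00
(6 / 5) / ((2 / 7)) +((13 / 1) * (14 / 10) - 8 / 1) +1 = 77/5 = 15.40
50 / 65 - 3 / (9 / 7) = -61/39 = -1.56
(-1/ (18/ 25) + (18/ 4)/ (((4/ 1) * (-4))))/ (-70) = 481/20160 = 0.02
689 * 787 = 542243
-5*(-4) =20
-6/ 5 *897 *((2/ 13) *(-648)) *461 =247346784/5 = 49469356.80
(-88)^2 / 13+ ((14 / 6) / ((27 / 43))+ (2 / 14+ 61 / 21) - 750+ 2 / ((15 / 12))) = -5378767/36855 = -145.94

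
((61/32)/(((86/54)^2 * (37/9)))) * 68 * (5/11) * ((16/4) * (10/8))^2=850469625/6020344 = 141.27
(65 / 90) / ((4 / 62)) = 403/36 = 11.19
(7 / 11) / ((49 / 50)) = 50/77 = 0.65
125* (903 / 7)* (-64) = -1032000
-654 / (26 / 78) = -1962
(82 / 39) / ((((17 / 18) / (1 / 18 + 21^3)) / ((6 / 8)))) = 525743/34 = 15463.03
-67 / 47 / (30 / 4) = -134/705 = -0.19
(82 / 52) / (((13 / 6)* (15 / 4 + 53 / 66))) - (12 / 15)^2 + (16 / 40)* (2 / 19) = -21133496/48245275 = -0.44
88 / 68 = 22/17 = 1.29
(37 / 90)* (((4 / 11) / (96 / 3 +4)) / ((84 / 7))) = 37/106920 = 0.00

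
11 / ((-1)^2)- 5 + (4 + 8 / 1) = 18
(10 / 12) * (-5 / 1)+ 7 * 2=59/6 = 9.83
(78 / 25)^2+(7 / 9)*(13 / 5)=66131/5625 = 11.76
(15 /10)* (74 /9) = 37/3 = 12.33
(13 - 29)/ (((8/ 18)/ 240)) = -8640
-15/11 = -1.36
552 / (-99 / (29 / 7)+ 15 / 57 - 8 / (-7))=-1064532/43373 = -24.54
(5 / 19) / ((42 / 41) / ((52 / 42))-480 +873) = 533/797658 = 0.00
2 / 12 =1/6 = 0.17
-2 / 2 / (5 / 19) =-19/5 = -3.80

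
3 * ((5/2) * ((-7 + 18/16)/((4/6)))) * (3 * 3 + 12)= -1387.97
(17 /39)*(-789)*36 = -160956/13 = -12381.23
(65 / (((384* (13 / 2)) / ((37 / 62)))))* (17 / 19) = 3145/226176 = 0.01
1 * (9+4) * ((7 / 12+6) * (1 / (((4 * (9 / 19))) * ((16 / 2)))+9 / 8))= 352261/3456 = 101.93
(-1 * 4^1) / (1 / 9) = -36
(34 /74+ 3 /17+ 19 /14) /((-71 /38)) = -333469/312613 = -1.07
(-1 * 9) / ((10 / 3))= -27/10 = -2.70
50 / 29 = 1.72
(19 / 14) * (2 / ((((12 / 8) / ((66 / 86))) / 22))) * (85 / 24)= 195415/1806 = 108.20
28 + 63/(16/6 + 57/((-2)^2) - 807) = 27.92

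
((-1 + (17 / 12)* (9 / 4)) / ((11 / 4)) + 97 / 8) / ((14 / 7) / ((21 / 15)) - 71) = -7959/42856 = -0.19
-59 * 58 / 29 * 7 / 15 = -826/15 = -55.07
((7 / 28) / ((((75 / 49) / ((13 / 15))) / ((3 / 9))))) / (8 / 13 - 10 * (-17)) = 8281/29943000 = 0.00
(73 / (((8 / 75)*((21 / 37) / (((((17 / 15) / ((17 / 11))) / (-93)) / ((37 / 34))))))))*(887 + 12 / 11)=-60616645/7812 = -7759.43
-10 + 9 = -1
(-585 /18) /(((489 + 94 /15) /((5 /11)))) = -4875/163438 = -0.03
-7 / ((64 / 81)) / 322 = -81/2944 = -0.03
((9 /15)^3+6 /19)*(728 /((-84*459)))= -10946/1090125 = -0.01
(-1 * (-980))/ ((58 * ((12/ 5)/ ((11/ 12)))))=13475/2088 = 6.45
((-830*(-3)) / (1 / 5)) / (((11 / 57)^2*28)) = 20225025/1694 = 11939.21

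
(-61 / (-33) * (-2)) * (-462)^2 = -789096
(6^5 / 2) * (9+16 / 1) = 97200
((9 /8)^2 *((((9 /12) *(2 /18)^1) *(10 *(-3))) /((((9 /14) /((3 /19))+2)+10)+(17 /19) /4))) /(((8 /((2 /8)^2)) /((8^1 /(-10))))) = 10773/8877056 = 0.00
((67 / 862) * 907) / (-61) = -60769/52582 = -1.16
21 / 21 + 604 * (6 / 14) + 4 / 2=1833/7 = 261.86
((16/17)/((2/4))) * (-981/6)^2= 855432/17 = 50319.53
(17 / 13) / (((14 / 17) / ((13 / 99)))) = 0.21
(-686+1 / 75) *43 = -2212307/75 = -29497.43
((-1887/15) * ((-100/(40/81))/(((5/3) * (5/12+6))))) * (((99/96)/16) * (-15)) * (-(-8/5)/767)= -4.80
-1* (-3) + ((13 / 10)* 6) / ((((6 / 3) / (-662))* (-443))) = 19554/2215 = 8.83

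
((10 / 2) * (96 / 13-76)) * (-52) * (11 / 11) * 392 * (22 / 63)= 21978880/9 = 2442097.78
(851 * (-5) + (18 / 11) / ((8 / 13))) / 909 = -187103/39996 = -4.68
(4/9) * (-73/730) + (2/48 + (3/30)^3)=-2/1125 = 0.00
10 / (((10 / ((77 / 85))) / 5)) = 77/17 = 4.53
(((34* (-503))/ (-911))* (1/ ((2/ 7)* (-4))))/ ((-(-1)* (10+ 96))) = -59857/386264 = -0.15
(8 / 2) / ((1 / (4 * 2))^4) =16384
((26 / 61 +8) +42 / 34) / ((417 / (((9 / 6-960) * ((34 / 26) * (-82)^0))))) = -6402141/220454 = -29.04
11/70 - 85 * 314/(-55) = 373781/770 = 485.43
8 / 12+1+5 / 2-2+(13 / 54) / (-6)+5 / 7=6443/2268 = 2.84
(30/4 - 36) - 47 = -151/2 = -75.50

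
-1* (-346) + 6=352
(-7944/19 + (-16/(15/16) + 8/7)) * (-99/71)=28574304/47215 = 605.20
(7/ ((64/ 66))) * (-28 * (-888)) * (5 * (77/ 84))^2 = 60327575/16 = 3770473.44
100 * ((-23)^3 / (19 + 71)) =-121670/9 = -13518.89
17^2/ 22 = 289/22 = 13.14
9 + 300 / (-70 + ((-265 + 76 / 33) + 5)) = 43713/5407 = 8.08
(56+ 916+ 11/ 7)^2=46444225/49 = 947841.33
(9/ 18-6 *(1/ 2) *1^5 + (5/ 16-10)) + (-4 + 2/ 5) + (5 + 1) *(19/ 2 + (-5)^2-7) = 11937/80 = 149.21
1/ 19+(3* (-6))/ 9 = -37/19 = -1.95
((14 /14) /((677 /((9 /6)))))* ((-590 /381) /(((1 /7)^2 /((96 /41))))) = -1387680/3525139 = -0.39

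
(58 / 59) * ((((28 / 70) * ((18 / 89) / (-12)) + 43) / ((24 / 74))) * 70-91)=9032.64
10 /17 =0.59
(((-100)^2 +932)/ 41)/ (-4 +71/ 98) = -357112/4387 = -81.40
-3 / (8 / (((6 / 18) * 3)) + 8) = -3/16 = -0.19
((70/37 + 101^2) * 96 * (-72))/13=-200717568/37 = -5424799.14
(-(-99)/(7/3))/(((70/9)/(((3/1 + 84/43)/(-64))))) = -569349/1348480 = -0.42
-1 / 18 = -0.06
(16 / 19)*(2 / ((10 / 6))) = 96/95 = 1.01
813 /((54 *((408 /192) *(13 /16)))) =17344/1989 = 8.72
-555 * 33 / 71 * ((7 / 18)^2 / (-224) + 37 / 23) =-780330925/1881216 = -414.80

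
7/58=0.12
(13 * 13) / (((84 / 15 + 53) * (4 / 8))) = 1690/293 = 5.77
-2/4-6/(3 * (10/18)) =-41/10 = -4.10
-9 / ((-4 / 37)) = 333/4 = 83.25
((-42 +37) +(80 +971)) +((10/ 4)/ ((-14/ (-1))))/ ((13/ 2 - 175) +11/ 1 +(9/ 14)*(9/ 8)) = 18366694/17559 = 1046.00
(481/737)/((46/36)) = 8658/16951 = 0.51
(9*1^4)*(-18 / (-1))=162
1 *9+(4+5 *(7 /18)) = 14.94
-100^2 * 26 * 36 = -9360000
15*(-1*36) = -540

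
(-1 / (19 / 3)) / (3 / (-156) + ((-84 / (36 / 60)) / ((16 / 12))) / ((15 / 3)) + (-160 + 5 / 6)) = 468/534071 = 0.00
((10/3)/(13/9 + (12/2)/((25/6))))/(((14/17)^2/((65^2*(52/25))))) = 476199750/31801 = 14974.36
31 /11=2.82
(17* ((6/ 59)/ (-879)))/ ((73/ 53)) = -1802/1261951 = 0.00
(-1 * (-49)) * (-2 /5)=-98/5 = -19.60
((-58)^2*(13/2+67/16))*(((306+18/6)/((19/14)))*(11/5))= 18008921.70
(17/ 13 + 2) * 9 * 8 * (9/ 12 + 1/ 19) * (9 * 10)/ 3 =1416420/247 = 5734.49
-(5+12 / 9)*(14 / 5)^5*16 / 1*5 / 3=-163498496/5625 = -29066.40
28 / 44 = 0.64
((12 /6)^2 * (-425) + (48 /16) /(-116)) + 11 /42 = -4140625/2436 = -1699.76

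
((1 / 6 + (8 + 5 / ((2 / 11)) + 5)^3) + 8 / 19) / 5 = 6058481/456 = 13286.14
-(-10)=10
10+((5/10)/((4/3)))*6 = 49/4 = 12.25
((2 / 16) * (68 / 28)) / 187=1/616 = 0.00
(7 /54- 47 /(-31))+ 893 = 1497637/1674 = 894.65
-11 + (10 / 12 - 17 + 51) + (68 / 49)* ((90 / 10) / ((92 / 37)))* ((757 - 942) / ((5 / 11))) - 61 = -14075483/6762 = -2081.56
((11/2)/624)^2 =121/1557504 = 0.00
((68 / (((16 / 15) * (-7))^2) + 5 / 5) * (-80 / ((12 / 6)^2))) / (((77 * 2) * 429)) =-34805/51795744 = 0.00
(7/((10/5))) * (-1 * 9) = -63/2 = -31.50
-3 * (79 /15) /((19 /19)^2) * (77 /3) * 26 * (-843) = 44442398/5 = 8888479.60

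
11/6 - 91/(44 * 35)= 1.77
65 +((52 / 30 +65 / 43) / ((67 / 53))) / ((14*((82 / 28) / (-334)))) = 78117689/1771815 = 44.09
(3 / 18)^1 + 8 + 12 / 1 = 20.17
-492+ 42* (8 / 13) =-6060/13 = -466.15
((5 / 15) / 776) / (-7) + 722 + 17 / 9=35389477/48888 = 723.89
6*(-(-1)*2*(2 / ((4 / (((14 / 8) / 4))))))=2.62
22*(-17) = -374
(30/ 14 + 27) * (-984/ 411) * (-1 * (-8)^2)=4282368/959 = 4465.45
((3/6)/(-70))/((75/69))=-23/3500 = -0.01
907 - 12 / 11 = 9965/11 = 905.91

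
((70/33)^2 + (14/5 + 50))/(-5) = -311996/27225 = -11.46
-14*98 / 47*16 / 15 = -21952/705 = -31.14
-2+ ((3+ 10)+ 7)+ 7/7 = 19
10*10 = 100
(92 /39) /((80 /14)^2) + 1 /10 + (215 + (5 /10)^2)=3360587/15600 = 215.42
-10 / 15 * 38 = -76/3 = -25.33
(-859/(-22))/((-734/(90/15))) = -2577/8074 = -0.32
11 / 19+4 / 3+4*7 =1705/57 = 29.91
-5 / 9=-0.56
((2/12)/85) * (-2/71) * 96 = -32/6035 = -0.01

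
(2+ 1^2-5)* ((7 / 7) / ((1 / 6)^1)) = -12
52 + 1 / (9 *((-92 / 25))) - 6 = 38063/828 = 45.97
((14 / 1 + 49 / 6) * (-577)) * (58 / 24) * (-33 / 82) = 24480379/1968 = 12439.22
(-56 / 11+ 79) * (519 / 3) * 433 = 60901017/11 = 5536456.09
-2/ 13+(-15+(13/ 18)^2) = -61631/4212 = -14.63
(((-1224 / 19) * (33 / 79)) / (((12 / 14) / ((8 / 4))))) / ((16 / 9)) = -106029/3002 = -35.32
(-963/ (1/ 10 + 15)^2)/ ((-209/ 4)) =385200/4765409 = 0.08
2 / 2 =1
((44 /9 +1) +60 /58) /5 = 1807/1305 = 1.38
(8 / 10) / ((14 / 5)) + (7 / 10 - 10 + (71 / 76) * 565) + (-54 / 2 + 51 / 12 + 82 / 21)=997439/1995 = 499.97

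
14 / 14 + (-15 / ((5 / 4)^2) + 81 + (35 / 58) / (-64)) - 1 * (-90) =3013969/18560 = 162.39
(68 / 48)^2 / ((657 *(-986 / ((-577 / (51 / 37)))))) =21349/16461792 = 0.00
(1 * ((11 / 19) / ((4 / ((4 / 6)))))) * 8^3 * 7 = 19712/57 = 345.82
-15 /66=-5/22 = -0.23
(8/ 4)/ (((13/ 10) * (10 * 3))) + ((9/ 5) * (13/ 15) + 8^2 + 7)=70796/975 = 72.61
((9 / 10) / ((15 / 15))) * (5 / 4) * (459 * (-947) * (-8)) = 3912057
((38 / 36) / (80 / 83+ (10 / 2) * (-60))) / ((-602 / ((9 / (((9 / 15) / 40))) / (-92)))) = -7885/206194632 = 0.00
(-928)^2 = 861184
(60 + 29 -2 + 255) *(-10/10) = -342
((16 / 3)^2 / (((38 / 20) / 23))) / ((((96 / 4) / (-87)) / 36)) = -853760/19 = -44934.74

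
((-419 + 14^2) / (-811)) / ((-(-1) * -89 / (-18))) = 4014/72179 = 0.06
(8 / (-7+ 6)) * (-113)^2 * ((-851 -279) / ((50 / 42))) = 96962678.40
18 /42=3/7 = 0.43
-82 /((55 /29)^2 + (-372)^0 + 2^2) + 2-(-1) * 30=22.46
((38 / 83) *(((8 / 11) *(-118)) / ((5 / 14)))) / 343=-71744/223685 = -0.32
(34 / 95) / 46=17/2185 = 0.01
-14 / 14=-1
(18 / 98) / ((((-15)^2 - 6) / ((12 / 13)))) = 36/46501 = 0.00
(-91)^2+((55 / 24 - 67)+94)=199447/24 = 8310.29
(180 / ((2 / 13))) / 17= 1170/17 = 68.82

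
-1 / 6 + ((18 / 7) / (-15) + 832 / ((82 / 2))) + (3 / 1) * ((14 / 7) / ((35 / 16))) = 39085/1722 = 22.70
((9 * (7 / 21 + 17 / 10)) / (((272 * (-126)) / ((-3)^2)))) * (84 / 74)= -0.01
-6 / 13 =-0.46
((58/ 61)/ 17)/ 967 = 58/1002779 = 0.00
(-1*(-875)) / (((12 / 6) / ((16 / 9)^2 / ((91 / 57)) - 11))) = -2770375/702 = -3946.40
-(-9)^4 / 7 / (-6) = 2187/14 = 156.21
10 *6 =60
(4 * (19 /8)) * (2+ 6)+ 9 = 85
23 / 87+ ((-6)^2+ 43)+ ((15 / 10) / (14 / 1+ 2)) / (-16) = 79.26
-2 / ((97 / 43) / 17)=-1462/97 = -15.07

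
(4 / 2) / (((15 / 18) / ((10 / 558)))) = 4/93 = 0.04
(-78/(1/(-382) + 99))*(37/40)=-21201/29090 = -0.73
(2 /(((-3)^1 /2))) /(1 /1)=-4/3 = -1.33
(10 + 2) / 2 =6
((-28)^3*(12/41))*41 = -263424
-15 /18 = -5/6 = -0.83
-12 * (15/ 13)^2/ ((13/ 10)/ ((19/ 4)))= -128250/2197 = -58.38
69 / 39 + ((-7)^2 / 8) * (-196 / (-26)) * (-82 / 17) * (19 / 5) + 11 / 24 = -22385473/26520 = -844.10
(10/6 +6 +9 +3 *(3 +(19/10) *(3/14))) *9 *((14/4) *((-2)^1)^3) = -33879/5 = -6775.80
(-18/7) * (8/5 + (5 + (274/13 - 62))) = 40158/455 = 88.26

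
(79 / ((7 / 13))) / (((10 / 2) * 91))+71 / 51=21424/12495 = 1.71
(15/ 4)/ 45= 1/12 = 0.08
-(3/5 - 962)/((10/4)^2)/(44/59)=25783/125 = 206.26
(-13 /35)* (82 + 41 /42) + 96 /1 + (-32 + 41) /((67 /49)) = 1413575/19698 = 71.76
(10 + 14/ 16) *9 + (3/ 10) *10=807/8 = 100.88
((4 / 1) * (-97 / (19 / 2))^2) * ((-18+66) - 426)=-56905632/361 = -157633.33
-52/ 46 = -26/23 = -1.13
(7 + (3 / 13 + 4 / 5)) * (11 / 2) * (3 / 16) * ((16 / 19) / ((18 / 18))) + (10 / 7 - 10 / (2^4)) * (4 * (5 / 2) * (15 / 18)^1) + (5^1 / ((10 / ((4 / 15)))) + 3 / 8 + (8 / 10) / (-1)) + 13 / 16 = 5888843/414960 = 14.19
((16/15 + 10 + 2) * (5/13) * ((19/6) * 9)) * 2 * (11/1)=40964/13 = 3151.08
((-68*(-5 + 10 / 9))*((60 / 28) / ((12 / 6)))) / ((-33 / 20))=-17000/99 = -171.72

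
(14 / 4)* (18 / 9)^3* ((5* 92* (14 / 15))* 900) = 10819200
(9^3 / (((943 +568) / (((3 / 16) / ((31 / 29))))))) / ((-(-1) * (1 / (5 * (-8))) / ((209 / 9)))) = -7364115/93682 = -78.61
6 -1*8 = -2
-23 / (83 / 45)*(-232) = 2893.01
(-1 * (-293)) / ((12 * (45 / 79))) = 42.86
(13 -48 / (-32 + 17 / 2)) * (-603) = -426321/47 = -9070.66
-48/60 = -4/5 = -0.80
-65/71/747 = -65/53037 = 0.00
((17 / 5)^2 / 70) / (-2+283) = 289/491750 = 0.00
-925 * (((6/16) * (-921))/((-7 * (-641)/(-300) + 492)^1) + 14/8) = -543290425/572452 = -949.06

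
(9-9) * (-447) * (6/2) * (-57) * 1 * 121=0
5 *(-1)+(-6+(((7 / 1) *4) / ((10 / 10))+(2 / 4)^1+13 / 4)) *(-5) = -535/4 = -133.75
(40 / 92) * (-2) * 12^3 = -34560/23 = -1502.61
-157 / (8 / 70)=-5495/4 = -1373.75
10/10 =1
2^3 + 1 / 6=49/6 = 8.17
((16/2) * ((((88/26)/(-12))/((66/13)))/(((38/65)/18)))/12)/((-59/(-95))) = -325/177 = -1.84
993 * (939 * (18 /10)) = 8391843/5 = 1678368.60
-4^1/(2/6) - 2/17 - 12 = -410/17 = -24.12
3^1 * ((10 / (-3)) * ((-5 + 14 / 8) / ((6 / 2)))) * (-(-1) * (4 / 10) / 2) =13/6 = 2.17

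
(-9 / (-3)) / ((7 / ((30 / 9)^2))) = 100/21 = 4.76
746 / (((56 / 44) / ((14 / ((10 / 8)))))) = 32824/5 = 6564.80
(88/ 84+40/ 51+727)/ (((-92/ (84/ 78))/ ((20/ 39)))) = -867310/198237 = -4.38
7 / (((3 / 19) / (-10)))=-1330/3 = -443.33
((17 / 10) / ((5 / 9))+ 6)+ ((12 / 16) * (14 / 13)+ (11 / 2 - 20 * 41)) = -523011/650 = -804.63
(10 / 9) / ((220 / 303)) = 1.53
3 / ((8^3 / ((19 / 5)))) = 0.02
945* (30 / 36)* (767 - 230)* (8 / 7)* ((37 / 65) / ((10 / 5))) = 1788210/13 = 137554.62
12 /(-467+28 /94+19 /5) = -1410/54391 = -0.03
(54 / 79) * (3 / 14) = 0.15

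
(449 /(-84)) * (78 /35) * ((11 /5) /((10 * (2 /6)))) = -192621/24500 = -7.86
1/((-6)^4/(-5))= -5/1296 = 0.00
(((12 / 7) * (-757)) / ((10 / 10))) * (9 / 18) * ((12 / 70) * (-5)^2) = -136260/49 = -2780.82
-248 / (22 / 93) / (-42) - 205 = -13863/77 = -180.04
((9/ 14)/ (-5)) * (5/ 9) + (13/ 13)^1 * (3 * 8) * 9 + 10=3163/14 = 225.93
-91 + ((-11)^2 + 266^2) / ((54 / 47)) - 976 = 3273601/54 = 60622.24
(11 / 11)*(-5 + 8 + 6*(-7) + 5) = -34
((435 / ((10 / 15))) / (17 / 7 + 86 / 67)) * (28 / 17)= 8568630/29597 = 289.51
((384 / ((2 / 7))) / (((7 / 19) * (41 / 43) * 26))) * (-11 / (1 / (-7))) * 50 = 301963200/533 = 566535.08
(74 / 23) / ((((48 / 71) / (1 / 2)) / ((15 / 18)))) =13135/6624 = 1.98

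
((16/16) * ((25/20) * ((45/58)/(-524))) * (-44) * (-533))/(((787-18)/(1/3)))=-439725/23371448 = -0.02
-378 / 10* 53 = -10017/5 = -2003.40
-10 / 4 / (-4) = 5/8 = 0.62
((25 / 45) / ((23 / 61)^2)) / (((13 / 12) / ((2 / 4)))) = 37210/20631 = 1.80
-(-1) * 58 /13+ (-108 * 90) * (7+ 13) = -2527142/13 = -194395.54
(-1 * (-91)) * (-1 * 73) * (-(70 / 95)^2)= 1302028/361 = 3606.73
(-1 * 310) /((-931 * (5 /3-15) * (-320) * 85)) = 93/101292800 = 0.00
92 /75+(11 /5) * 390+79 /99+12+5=2170636/2475 = 877.02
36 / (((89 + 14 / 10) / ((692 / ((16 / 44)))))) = 85635/113 = 757.83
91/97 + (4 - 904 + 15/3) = -86724/97 = -894.06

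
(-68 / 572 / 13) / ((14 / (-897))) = 0.59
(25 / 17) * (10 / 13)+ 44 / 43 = 20474/9503 = 2.15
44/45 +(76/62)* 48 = 59.82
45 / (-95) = -9/19 = -0.47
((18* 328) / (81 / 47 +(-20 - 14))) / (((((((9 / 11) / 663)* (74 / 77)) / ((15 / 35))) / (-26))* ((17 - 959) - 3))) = -261420016/143745 = -1818.64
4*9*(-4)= -144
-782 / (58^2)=-391/1682 = -0.23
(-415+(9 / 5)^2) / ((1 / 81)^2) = -67538934/25 = -2701557.36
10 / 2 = 5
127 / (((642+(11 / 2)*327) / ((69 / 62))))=2921/50437 = 0.06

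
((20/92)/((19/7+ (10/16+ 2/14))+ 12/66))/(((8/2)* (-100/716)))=-27566/259555 = -0.11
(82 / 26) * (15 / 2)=615/26 = 23.65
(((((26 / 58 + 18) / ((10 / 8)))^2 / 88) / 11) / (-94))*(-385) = 400715/434797 = 0.92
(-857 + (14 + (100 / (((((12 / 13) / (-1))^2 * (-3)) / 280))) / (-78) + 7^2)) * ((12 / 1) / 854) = -105878/11529 = -9.18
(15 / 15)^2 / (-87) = -1/87 = -0.01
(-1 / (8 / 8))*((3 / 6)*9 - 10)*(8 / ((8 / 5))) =55/2 = 27.50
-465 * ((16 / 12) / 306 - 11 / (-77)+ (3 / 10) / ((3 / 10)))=-571330/1071 = -533.45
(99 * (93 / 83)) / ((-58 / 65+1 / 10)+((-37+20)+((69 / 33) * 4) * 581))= 13166010/574635311 = 0.02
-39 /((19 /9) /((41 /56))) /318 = -4797/112784 = -0.04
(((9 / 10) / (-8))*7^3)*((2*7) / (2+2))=-21609/160 = -135.06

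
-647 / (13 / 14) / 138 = -4529/897 = -5.05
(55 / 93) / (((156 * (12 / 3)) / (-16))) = -55/3627 = -0.02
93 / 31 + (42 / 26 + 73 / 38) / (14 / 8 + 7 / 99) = 880167/178087 = 4.94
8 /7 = 1.14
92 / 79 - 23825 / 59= -1876747/4661 = -402.65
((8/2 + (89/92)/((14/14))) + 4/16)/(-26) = -60/299 = -0.20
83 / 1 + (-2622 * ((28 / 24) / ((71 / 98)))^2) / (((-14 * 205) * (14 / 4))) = 259416319/3100215 = 83.68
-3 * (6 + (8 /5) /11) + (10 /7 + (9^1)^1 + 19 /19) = -2698/385 = -7.01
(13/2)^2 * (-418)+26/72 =-635765/36 = -17660.14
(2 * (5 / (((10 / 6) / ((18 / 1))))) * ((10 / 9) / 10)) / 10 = 1.20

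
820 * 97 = 79540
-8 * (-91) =728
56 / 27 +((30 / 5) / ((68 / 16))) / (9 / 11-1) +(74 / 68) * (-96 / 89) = -280420/40851 = -6.86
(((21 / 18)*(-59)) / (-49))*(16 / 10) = 236/105 = 2.25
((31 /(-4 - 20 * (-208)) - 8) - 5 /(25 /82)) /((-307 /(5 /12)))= 168959/5103568 = 0.03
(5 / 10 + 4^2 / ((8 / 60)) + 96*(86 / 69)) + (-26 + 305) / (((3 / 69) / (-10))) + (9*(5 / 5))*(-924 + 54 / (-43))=-142924643/1978 = -72257.15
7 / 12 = 0.58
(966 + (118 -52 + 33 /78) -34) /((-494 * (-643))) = 25959/8258692 = 0.00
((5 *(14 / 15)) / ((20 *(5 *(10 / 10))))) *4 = 0.19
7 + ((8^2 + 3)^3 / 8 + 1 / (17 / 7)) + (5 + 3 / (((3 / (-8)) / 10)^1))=5103779/136 = 37527.79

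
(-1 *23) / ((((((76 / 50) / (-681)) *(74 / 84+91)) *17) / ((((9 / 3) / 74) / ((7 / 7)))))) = 108675/406334 = 0.27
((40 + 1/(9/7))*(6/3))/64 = 367/288 = 1.27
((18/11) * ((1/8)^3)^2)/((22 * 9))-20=-634388479/31719424 = -20.00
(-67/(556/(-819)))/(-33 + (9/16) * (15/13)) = -951132/311777 = -3.05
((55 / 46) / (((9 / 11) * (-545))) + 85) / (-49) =-3835589/2211174 = -1.73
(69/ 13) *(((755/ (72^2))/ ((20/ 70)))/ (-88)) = -0.03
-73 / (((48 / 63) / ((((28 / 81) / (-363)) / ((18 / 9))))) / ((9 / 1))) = 3577/8712 = 0.41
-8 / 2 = -4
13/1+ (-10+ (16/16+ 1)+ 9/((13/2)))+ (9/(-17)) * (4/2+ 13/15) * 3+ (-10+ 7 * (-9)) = -78641/1105 = -71.17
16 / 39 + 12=12.41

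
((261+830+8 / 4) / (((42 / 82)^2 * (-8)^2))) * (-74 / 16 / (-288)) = 67981321/65028096 = 1.05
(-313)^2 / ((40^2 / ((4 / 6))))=97969/2400 = 40.82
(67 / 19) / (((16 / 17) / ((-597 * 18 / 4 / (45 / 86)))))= -29239269/1520 = -19236.36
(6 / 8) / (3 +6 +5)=3/56 = 0.05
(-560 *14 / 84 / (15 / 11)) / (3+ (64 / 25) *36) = -15400/21411 = -0.72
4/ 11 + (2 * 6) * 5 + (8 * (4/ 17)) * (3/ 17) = 192952/3179 = 60.70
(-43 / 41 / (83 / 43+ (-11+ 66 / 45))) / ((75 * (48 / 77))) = 142373/48255360 = 0.00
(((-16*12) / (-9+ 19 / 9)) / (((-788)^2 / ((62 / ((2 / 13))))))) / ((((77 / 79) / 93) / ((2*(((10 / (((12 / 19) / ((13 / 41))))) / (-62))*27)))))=-924623505/122520013 = -7.55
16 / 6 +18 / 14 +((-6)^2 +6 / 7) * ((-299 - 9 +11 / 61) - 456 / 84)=-103492477/8967 = -11541.48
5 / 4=1.25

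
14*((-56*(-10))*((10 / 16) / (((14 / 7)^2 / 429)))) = 525525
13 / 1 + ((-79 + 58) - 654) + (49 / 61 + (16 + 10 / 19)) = -747173/1159 = -644.67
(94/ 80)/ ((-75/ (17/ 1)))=-799/3000 = -0.27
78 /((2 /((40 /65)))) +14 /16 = 24.88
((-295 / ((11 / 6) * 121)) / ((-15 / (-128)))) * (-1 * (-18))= -204.26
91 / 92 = 0.99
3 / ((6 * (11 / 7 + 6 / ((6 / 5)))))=7/92 = 0.08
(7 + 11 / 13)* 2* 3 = 612/13 = 47.08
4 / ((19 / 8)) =32/19 = 1.68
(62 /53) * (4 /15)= 248/795 = 0.31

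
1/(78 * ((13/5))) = 5/1014 = 0.00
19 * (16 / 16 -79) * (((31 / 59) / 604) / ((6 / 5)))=-1.07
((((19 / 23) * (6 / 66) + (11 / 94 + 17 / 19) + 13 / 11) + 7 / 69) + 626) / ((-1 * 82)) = -851802203/111157068 = -7.66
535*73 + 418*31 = 52013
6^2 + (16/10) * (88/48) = 584/15 = 38.93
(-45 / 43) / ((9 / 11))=-55/43 = -1.28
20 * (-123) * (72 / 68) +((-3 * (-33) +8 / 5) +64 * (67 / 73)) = -15173497/6205 = -2445.37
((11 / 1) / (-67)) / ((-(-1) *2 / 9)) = -99/134 = -0.74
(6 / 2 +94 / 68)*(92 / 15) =6854/255 = 26.88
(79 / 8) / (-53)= -0.19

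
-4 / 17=-0.24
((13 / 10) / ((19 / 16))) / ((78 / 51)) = 0.72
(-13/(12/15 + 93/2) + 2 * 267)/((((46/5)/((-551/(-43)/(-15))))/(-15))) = 347752630/467797 = 743.38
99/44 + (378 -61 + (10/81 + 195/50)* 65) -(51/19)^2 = 67087007/116964 = 573.57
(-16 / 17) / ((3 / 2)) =-32/51 = -0.63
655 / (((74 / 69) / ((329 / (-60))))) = -991277/296 = -3348.91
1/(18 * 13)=1/234 = 0.00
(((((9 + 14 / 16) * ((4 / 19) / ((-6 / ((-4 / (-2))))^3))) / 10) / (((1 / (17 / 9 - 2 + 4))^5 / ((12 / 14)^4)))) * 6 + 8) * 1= -1767728/124659 = -14.18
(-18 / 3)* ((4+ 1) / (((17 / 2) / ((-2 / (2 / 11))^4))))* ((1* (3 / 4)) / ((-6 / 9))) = 58133.38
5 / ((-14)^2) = 5/196 = 0.03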